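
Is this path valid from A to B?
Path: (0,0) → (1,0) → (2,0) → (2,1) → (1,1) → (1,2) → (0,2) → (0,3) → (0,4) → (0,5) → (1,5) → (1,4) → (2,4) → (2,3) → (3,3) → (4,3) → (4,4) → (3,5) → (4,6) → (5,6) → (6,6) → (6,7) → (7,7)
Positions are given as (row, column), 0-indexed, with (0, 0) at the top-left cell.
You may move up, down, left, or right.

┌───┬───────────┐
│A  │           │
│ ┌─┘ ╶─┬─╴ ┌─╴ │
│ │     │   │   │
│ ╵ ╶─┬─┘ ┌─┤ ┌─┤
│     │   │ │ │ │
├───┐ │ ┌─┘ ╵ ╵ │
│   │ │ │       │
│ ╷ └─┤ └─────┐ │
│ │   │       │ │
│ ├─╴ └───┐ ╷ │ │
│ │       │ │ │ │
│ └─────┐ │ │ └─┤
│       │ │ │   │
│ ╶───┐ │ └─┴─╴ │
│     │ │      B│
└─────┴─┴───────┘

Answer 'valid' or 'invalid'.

Checking path validity:
Result: Invalid move at step 17: cannot move from (4, 4) to (3, 5).

invalid

Correct solution:

┌───┬───────────┐
│A  │↱ → → ↓    │
│ ┌─┘ ╶─┬─╴ ┌─╴ │
│↓│↱ ↑  │↓ ↲│   │
│ ╵ ╶─┬─┘ ┌─┤ ┌─┤
│↳ ↑  │↓ ↲│ │ │ │
├───┐ │ ┌─┘ ╵ ╵ │
│   │ │↓│       │
│ ╷ └─┤ └─────┐ │
│ │   │↳ → → ↓│ │
│ ├─╴ └───┐ ╷ │ │
│ │       │ │↓│ │
│ └─────┐ │ │ └─┤
│       │ │ │↳ ↓│
│ ╶───┐ │ └─┴─╴ │
│     │ │      B│
└─────┴─┴───────┘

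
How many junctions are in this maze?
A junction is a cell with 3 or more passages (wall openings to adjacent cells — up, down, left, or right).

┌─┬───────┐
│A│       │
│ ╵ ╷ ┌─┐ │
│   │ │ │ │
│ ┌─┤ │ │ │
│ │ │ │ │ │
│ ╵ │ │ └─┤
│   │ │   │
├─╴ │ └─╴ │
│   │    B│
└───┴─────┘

Checking each cell for number of passages:

Junctions found (3+ passages):
  (0, 2): 3 passages
  (1, 0): 3 passages
  (3, 1): 3 passages
Total junctions: 3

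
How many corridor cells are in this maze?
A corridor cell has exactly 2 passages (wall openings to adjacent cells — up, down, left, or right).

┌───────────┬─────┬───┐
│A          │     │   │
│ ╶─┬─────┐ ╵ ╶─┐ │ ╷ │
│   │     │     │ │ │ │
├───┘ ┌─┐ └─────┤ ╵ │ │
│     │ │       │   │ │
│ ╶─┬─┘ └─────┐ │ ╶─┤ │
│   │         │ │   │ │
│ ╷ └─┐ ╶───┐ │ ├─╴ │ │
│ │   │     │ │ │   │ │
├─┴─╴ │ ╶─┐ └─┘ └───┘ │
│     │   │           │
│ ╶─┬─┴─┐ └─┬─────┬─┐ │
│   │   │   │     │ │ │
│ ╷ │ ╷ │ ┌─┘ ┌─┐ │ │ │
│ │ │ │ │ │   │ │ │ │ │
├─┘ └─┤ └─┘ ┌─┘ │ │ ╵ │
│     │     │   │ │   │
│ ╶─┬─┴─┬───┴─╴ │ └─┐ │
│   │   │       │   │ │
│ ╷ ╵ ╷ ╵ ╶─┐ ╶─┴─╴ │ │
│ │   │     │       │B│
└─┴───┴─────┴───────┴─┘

Counting cells with exactly 2 passages:
Total corridor cells: 88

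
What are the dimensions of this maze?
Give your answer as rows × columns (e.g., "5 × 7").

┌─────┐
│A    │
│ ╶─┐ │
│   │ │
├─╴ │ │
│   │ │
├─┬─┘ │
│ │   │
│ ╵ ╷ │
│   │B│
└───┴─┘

Counting the maze dimensions:
Rows (vertical): 5
Columns (horizontal): 3
Dimensions: 5 × 3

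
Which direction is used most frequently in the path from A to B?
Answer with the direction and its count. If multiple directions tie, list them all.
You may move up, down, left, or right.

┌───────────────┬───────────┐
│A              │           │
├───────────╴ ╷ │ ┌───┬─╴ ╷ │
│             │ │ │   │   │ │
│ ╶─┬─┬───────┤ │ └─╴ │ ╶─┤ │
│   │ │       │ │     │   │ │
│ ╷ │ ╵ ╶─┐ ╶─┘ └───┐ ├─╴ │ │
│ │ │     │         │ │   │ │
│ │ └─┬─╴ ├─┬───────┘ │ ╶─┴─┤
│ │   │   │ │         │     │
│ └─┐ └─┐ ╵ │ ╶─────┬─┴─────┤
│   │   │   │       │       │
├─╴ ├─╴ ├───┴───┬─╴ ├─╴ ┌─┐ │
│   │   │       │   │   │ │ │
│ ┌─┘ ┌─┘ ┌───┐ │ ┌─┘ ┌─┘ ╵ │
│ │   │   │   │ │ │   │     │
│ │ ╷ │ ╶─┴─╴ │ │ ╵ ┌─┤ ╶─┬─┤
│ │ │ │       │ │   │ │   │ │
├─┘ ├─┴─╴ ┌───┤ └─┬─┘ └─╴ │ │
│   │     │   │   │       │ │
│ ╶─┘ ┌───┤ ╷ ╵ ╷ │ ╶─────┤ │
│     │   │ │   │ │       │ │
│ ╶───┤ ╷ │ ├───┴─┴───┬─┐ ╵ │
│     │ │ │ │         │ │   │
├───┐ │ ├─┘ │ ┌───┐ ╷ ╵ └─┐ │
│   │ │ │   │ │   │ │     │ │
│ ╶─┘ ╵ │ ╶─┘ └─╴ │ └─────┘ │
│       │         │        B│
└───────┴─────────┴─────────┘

Directions: right, right, right, right, right, right, down, left, left, left, left, left, left, down, right, down, down, right, down, right, down, left, down, left, down, down, left, down, right, right, up, right, right, up, left, up, right, up, right, right, right, down, down, down, down, left, up, left, down, down, down, left, down, right, right, up, up, right, right, right, down, down, right, right, right, right
Counts: {'right': 26, 'down': 20, 'left': 13, 'up': 7}
Most common: right (26 times)

Solution:

┌───────────────┬───────────┐
│A → → → → → ↓  │           │
├───────────╴ ╷ │ ┌───┬─╴ ╷ │
│↓ ← ← ← ← ← ↲│ │ │   │   │ │
│ ╶─┬─┬───────┤ │ └─╴ │ ╶─┤ │
│↳ ↓│ │       │ │     │   │ │
│ ╷ │ ╵ ╶─┐ ╶─┘ └───┐ ├─╴ │ │
│ │↓│     │         │ │   │ │
│ │ └─┬─╴ ├─┬───────┘ │ ╶─┴─┤
│ │↳ ↓│   │ │         │     │
│ └─┐ └─┐ ╵ │ ╶─────┬─┴─────┤
│   │↳ ↓│   │       │       │
├─╴ ├─╴ ├───┴───┬─╴ ├─╴ ┌─┐ │
│   │↓ ↲│↱ → → ↓│   │   │ │ │
│ ┌─┘ ┌─┘ ┌───┐ │ ┌─┘ ┌─┘ ╵ │
│ │↓ ↲│↱ ↑│   │↓│ │   │     │
│ │ ╷ │ ╶─┴─╴ │ │ ╵ ┌─┤ ╶─┬─┤
│ │↓│ │↑ ↰    │↓│   │ │   │ │
├─┘ ├─┴─╴ ┌───┤ └─┬─┘ └─╴ │ │
│↓ ↲│↱ → ↑│↓ ↰│↓  │       │ │
│ ╶─┘ ┌───┤ ╷ ╵ ╷ │ ╶─────┤ │
│↳ → ↑│   │↓│↑ ↲│ │       │ │
│ ╶───┤ ╷ │ ├───┴─┴───┬─┐ ╵ │
│     │ │ │↓│↱ → → ↓  │ │   │
├───┐ │ ├─┘ │ ┌───┐ ╷ ╵ └─┐ │
│   │ │ │↓ ↲│↑│   │↓│     │ │
│ ╶─┘ ╵ │ ╶─┘ └─╴ │ └─────┘ │
│       │↳ → ↑    │↳ → → → B│
└───────┴─────────┴─────────┘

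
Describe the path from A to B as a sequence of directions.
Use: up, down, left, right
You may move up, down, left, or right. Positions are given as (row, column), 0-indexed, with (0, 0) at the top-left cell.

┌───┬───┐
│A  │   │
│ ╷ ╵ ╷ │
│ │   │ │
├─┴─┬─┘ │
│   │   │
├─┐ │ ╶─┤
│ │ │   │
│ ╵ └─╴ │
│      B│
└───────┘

Finding the path and converting it to directions:
Path through cells: (0,0) → (0,1) → (1,1) → (1,2) → (0,2) → (0,3) → (1,3) → (2,3) → (2,2) → (3,2) → (3,3) → (4,3)
Directions: right, down, right, up, right, down, down, left, down, right, down

Solution:

┌───┬───┐
│A ↓│↱ ↓│
│ ╷ ╵ ╷ │
│ │↳ ↑│↓│
├─┴─┬─┘ │
│   │↓ ↲│
├─┐ │ ╶─┤
│ │ │↳ ↓│
│ ╵ └─╴ │
│      B│
└───────┘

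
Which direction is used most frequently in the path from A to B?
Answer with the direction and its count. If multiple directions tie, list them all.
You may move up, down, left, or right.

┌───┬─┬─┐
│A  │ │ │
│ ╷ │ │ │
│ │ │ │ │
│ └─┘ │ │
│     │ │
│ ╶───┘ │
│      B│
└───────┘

Directions: down, down, down, right, right, right
Counts: {'down': 3, 'right': 3}
Most common: down and right (tied at 3 times each)

Solution:

┌───┬─┬─┐
│A  │ │ │
│ ╷ │ │ │
│↓│ │ │ │
│ └─┘ │ │
│↓    │ │
│ ╶───┘ │
│↳ → → B│
└───────┘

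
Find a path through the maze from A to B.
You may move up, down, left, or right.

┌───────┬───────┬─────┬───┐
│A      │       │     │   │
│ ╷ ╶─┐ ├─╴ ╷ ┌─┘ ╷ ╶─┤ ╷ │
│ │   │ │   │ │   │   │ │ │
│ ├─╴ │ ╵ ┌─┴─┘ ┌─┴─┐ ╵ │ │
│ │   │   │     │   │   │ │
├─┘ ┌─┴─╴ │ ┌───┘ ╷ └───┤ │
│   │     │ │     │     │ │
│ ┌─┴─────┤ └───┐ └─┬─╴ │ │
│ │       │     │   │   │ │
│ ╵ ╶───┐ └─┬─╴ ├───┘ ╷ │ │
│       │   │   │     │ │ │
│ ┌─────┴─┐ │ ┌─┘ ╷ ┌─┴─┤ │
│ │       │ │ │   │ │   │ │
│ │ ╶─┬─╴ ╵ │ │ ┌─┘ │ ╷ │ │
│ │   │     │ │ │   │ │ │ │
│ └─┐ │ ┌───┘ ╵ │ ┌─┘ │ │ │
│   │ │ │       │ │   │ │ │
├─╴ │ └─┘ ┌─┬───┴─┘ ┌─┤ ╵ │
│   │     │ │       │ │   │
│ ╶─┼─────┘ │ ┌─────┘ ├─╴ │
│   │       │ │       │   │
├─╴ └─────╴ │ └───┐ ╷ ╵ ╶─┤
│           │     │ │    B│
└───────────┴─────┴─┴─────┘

Finding the shortest path through the maze:
Path length: 67 steps
Directions: right → down → right → down → left → down → left → down → down → right → up → right → right → right → down → right → down → down → left → up → left → left → left → down → right → down → down → right → right → up → right → right → up → up → up → right → up → left → left → up → up → right → right → up → right → up → right → down → right → down → right → up → up → right → down → down → down → down → down → down → down → down → down → down → left → down → right

Solution:

┌───────┬───────┬─────┬───┐
│A ↓    │       │↱ ↓  │↱ ↓│
│ ╷ ╶─┐ ├─╴ ╷ ┌─┘ ╷ ╶─┤ ╷ │
│ │↳ ↓│ │   │ │↱ ↑│↳ ↓│↑│↓│
│ ├─╴ │ ╵ ┌─┴─┘ ┌─┴─┐ ╵ │ │
│ │↓ ↲│   │↱ → ↑│   │↳ ↑│↓│
├─┘ ┌─┴─╴ │ ┌───┘ ╷ └───┤ │
│↓ ↲│     │↑│     │     │↓│
│ ┌─┴─────┤ └───┐ └─┬─╴ │ │
│↓│↱ → → ↓│↑ ← ↰│   │   │↓│
│ ╵ ╶───┐ └─┬─╴ ├───┘ ╷ │ │
│↳ ↑    │↳ ↓│↱ ↑│     │ │↓│
│ ┌─────┴─┐ │ ┌─┘ ╷ ┌─┴─┤ │
│ │↓ ← ← ↰│↓│↑│   │ │   │↓│
│ │ ╶─┬─╴ ╵ │ │ ┌─┘ │ ╷ │ │
│ │↳ ↓│  ↑ ↲│↑│ │   │ │ │↓│
│ └─┐ │ ┌───┘ ╵ │ ┌─┘ │ │ │
│   │↓│ │↱ → ↑  │ │   │ │↓│
├─╴ │ └─┘ ┌─┬───┴─┘ ┌─┤ ╵ │
│   │↳ → ↑│ │       │ │  ↓│
│ ╶─┼─────┘ │ ┌─────┘ ├─╴ │
│   │       │ │       │↓ ↲│
├─╴ └─────╴ │ └───┐ ╷ ╵ ╶─┤
│           │     │ │  ↳ B│
└───────────┴─────┴─┴─────┘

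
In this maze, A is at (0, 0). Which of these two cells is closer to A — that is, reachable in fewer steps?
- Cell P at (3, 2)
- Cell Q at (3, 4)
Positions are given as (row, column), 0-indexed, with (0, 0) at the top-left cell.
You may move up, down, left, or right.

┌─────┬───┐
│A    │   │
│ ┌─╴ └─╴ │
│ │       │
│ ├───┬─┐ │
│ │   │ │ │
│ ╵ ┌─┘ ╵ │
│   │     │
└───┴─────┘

Shortest path A → P at (3, 2): 9 steps
Shortest path A → Q at (3, 4): 7 steps

Q is closer (7 steps vs 9 steps).

Path to P:

┌─────┬───┐
│A → ↓│   │
│ ┌─╴ └─╴ │
│ │  ↳ → ↓│
│ ├───┬─┐ │
│ │   │ │↓│
│ ╵ ┌─┘ ╵ │
│   │P ← ↲│
└───┴─────┘

Path to Q:

┌─────┬───┐
│A → ↓│   │
│ ┌─╴ └─╴ │
│ │  ↳ → ↓│
│ ├───┬─┐ │
│ │   │ │↓│
│ ╵ ┌─┘ ╵ │
│   │    Q│
└───┴─────┘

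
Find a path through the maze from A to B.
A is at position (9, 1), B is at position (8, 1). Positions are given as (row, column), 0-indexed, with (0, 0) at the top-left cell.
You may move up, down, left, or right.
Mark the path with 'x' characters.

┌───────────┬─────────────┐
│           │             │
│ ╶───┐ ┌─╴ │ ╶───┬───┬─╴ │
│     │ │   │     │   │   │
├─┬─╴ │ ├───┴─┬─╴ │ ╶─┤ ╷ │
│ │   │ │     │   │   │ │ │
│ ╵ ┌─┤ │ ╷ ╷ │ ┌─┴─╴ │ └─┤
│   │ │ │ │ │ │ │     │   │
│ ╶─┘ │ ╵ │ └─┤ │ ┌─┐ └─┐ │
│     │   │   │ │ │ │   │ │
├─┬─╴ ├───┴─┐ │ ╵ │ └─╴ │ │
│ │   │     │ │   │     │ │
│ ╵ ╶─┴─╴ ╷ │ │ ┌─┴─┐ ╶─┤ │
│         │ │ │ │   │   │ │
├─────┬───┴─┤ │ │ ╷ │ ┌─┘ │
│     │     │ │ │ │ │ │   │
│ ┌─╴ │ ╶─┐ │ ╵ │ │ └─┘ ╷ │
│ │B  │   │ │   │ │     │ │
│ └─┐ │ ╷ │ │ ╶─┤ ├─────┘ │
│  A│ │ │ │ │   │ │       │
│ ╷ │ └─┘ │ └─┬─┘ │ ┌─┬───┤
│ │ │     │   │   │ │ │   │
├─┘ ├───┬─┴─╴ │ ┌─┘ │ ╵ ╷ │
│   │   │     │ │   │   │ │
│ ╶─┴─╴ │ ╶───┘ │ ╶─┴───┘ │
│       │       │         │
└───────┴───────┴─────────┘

Finding the shortest path from (9, 1) to (8, 1):
Path length: 7 steps
Directions: left → up → up → right → right → down → left

Solution:

┌───────────┬─────────────┐
│           │             │
│ ╶───┐ ┌─╴ │ ╶───┬───┬─╴ │
│     │ │   │     │   │   │
├─┬─╴ │ ├───┴─┬─╴ │ ╶─┤ ╷ │
│ │   │ │     │   │   │ │ │
│ ╵ ┌─┤ │ ╷ ╷ │ ┌─┴─╴ │ └─┤
│   │ │ │ │ │ │ │     │   │
│ ╶─┘ │ ╵ │ └─┤ │ ┌─┐ └─┐ │
│     │   │   │ │ │ │   │ │
├─┬─╴ ├───┴─┐ │ ╵ │ └─╴ │ │
│ │   │     │ │   │     │ │
│ ╵ ╶─┴─╴ ╷ │ │ ┌─┴─┐ ╶─┤ │
│         │ │ │ │   │   │ │
├─────┬───┴─┤ │ │ ╷ │ ┌─┘ │
│x x x│     │ │ │ │ │ │   │
│ ┌─╴ │ ╶─┐ │ ╵ │ │ └─┘ ╷ │
│x│B x│   │ │   │ │     │ │
│ └─┐ │ ╷ │ │ ╶─┤ ├─────┘ │
│x A│ │ │ │ │   │ │       │
│ ╷ │ └─┘ │ └─┬─┘ │ ┌─┬───┤
│ │ │     │   │   │ │ │   │
├─┘ ├───┬─┴─╴ │ ┌─┘ │ ╵ ╷ │
│   │   │     │ │   │   │ │
│ ╶─┴─╴ │ ╶───┘ │ ╶─┴───┘ │
│       │       │         │
└───────┴───────┴─────────┘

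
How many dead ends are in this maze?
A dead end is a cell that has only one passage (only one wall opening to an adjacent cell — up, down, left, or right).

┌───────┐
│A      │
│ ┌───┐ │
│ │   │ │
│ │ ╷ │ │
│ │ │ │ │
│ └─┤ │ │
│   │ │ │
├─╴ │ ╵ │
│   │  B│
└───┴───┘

Checking each cell for number of passages:

Dead ends found at positions:
  (2, 1)
  (4, 0)
Total dead ends: 2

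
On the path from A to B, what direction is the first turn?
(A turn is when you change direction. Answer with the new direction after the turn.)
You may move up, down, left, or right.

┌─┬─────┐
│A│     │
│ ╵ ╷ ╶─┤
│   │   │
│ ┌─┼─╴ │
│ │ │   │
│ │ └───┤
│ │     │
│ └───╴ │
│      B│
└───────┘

Directions: down, down, down, down, right, right, right
First turn direction: right

Solution:

┌─┬─────┐
│A│     │
│ ╵ ╷ ╶─┤
│↓  │   │
│ ┌─┼─╴ │
│↓│ │   │
│ │ └───┤
│↓│     │
│ └───╴ │
│↳ → → B│
└───────┘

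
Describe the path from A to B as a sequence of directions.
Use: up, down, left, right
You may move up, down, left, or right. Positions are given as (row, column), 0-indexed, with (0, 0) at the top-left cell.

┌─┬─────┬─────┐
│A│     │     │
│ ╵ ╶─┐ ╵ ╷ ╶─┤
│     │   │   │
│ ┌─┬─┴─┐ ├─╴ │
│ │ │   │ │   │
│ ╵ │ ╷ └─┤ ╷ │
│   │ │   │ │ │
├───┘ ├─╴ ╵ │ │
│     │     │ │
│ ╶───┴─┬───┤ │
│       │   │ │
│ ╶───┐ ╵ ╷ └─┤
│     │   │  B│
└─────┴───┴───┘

Finding the path and converting it to directions:
Path through cells: (0,0) → (1,0) → (1,1) → (0,1) → (0,2) → (0,3) → (1,3) → (1,4) → (0,4) → (0,5) → (1,5) → (1,6) → (2,6) → (2,5) → (3,5) → (4,5) → (4,4) → (3,4) → (3,3) → (2,3) → (2,2) → (3,2) → (4,2) → (4,1) → (4,0) → (5,0) → (5,1) → (5,2) → (5,3) → (6,3) → (6,4) → (5,4) → (5,5) → (6,5) → (6,6)
Directions: down, right, up, right, right, down, right, up, right, down, right, down, left, down, down, left, up, left, up, left, down, down, left, left, down, right, right, right, down, right, up, right, down, right

Solution:

┌─┬─────┬─────┐
│A│↱ → ↓│↱ ↓  │
│ ╵ ╶─┐ ╵ ╷ ╶─┤
│↳ ↑  │↳ ↑│↳ ↓│
│ ┌─┬─┴─┐ ├─╴ │
│ │ │↓ ↰│ │↓ ↲│
│ ╵ │ ╷ └─┤ ╷ │
│   │↓│↑ ↰│↓│ │
├───┘ ├─╴ ╵ │ │
│↓ ← ↲│  ↑ ↲│ │
│ ╶───┴─┬───┤ │
│↳ → → ↓│↱ ↓│ │
│ ╶───┐ ╵ ╷ └─┤
│     │↳ ↑│↳ B│
└─────┴───┴───┘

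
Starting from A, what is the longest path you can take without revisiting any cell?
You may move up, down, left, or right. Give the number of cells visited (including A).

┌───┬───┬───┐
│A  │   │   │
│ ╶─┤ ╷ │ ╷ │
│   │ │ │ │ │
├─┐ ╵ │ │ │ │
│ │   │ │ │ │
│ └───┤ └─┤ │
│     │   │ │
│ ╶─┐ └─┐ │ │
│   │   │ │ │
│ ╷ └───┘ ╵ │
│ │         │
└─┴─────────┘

Finding longest simple path using DFS:
Start: (0, 0)
Longest path visits 24 cells
Path: A → down → right → down → right → up → up → right → down → down → down → right → down → down → left → left → left → up → left → up → right → right → down → right

Solution:

┌───┬───┬───┐
│A  │↱ ↓│   │
│ ╶─┤ ╷ │ ╷ │
│↳ ↓│↑│↓│ │ │
├─┐ ╵ │ │ │ │
│ │↳ ↑│↓│ │ │
│ └───┤ └─┤ │
│↱ → ↓│↳ ↓│ │
│ ╶─┐ └─┐ │ │
│↑ ↰│↳ B│↓│ │
│ ╷ └───┘ ╵ │
│ │↑ ← ← ↲  │
└─┴─────────┘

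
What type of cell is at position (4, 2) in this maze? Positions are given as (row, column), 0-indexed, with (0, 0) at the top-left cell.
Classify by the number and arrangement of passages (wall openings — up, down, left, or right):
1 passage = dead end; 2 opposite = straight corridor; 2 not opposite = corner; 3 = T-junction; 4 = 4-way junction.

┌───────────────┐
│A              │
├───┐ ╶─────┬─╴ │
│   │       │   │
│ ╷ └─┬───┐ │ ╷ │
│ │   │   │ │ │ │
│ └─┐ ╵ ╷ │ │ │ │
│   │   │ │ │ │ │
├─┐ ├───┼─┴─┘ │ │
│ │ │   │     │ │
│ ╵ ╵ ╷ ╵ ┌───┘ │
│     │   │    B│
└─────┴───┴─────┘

Checking cell at (4, 2):
Number of passages: 2
Cell type: corner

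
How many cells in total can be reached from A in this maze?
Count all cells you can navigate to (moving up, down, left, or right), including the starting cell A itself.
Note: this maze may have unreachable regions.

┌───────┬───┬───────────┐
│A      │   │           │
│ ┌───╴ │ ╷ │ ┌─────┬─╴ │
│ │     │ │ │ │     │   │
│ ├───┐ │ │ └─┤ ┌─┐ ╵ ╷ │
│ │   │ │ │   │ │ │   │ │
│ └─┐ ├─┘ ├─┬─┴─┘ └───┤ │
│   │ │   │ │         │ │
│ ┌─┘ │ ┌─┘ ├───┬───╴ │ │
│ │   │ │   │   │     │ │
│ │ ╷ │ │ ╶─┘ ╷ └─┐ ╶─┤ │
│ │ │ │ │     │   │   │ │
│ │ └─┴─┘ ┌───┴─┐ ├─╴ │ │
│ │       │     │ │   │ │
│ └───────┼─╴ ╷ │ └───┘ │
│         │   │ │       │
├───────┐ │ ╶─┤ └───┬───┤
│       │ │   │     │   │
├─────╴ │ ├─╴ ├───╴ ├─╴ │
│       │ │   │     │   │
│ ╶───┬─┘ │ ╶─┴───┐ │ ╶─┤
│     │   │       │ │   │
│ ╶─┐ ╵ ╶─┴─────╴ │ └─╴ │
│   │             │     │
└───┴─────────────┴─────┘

Using BFS/flood-fill to find all reachable cells from A:
Maze size: 12 × 12 = 144 total cells
70 cell(s) are walled off and cannot be reached from A.
Reachable cells: 74

Reachable region (· marks reachable cells):

┌───────┬───┬───────────┐
│A · · ·│   │           │
│ ┌───╴ │ ╷ │ ┌─────┬─╴ │
│·│· · ·│ │ │ │     │   │
│ ├───┐ │ │ └─┤ ┌─┐ ╵ ╷ │
│·│   │·│ │   │ │ │   │ │
│ └─┐ ├─┘ ├─┬─┴─┘ └───┤ │
│· ·│ │   │ │         │ │
│ ┌─┘ │ ┌─┘ ├───┬───╴ │ │
│·│   │ │   │   │     │ │
│ │ ╷ │ │ ╶─┘ ╷ └─┐ ╶─┤ │
│·│ │ │ │     │   │   │ │
│ │ └─┴─┘ ┌───┴─┐ ├─╴ │ │
│·│       │· · ·│ │   │ │
│ └───────┼─╴ ╷ │ └───┘ │
│· · · · ·│· ·│·│       │
├───────┐ │ ╶─┤ └───┬───┤
│· · · ·│·│· ·│· · ·│· ·│
├─────╴ │ ├─╴ ├───╴ ├─╴ │
│· · · ·│·│· ·│· · ·│· ·│
│ ╶───┬─┘ │ ╶─┴───┐ │ ╶─┤
│· · ·│· ·│· · · ·│·│· ·│
│ ╶─┐ ╵ ╶─┴─────╴ │ └─╴ │
│· ·│· · · · · · ·│· · ·│
└───┴─────────────┴─────┘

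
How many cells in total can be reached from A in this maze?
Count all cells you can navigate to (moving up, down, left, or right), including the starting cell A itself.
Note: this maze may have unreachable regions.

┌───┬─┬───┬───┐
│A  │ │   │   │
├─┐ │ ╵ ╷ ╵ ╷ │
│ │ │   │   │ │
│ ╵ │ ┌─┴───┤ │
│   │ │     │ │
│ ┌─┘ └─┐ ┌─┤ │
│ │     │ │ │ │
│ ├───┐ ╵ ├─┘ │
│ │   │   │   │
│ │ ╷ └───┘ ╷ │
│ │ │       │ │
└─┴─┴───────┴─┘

Using BFS/flood-fill to find all reachable cells from A:
Maze size: 6 × 7 = 42 total cells
33 cell(s) are walled off and cannot be reached from A.
Reachable cells: 9

Reachable region (· marks reachable cells):

┌───┬─┬───┬───┐
│A ·│ │   │   │
├─┐ │ ╵ ╷ ╵ ╷ │
│·│·│   │   │ │
│ ╵ │ ┌─┴───┤ │
│· ·│ │     │ │
│ ┌─┘ └─┐ ┌─┤ │
│·│     │ │ │ │
│ ├───┐ ╵ ├─┘ │
│·│   │   │   │
│ │ ╷ └───┘ ╷ │
│·│ │       │ │
└─┴─┴───────┴─┘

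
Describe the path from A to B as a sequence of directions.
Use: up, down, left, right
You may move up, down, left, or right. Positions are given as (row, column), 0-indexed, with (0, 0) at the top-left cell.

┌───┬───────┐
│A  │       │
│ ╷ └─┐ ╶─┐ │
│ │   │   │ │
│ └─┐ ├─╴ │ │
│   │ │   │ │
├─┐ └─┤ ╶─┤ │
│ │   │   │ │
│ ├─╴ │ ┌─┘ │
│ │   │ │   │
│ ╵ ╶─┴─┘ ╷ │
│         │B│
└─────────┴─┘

Finding the path and converting it to directions:
Path through cells: (0,0) → (1,0) → (2,0) → (2,1) → (3,1) → (3,2) → (4,2) → (4,1) → (5,1) → (5,2) → (5,3) → (5,4) → (4,4) → (4,5) → (5,5)
Directions: down, down, right, down, right, down, left, down, right, right, right, up, right, down

Solution:

┌───┬───────┐
│A  │       │
│ ╷ └─┐ ╶─┐ │
│↓│   │   │ │
│ └─┐ ├─╴ │ │
│↳ ↓│ │   │ │
├─┐ └─┤ ╶─┤ │
│ │↳ ↓│   │ │
│ ├─╴ │ ┌─┘ │
│ │↓ ↲│ │↱ ↓│
│ ╵ ╶─┴─┘ ╷ │
│  ↳ → → ↑│B│
└─────────┴─┘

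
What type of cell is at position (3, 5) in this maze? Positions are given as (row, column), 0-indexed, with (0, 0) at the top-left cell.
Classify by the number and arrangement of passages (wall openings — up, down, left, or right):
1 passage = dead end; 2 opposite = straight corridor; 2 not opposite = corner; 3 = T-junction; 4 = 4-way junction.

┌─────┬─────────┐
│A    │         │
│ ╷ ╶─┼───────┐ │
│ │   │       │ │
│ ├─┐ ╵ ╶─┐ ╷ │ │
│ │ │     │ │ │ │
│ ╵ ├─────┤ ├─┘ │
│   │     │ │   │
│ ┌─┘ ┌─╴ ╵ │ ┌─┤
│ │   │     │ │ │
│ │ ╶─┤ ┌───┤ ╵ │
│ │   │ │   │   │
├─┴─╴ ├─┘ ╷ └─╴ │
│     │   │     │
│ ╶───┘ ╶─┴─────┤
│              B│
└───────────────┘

Checking cell at (3, 5):
Number of passages: 2
Cell type: straight corridor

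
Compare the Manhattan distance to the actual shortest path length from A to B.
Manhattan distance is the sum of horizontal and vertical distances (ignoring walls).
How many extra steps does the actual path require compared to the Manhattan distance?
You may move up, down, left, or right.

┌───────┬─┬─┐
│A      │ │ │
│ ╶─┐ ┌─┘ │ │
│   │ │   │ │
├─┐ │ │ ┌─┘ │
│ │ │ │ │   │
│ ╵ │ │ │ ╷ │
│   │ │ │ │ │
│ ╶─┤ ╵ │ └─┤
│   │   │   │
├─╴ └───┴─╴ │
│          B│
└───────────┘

Manhattan distance: |5 - 0| + |5 - 0| = 10
Actual path length: 12
Extra steps: 12 - 10 = 2

Solution:

┌───────┬─┬─┐
│A      │ │ │
│ ╶─┐ ┌─┘ │ │
│↳ ↓│ │   │ │
├─┐ │ │ ┌─┘ │
│ │↓│ │ │   │
│ ╵ │ │ │ ╷ │
│↓ ↲│ │ │ │ │
│ ╶─┤ ╵ │ └─┤
│↳ ↓│   │   │
├─╴ └───┴─╴ │
│  ↳ → → → B│
└───────────┘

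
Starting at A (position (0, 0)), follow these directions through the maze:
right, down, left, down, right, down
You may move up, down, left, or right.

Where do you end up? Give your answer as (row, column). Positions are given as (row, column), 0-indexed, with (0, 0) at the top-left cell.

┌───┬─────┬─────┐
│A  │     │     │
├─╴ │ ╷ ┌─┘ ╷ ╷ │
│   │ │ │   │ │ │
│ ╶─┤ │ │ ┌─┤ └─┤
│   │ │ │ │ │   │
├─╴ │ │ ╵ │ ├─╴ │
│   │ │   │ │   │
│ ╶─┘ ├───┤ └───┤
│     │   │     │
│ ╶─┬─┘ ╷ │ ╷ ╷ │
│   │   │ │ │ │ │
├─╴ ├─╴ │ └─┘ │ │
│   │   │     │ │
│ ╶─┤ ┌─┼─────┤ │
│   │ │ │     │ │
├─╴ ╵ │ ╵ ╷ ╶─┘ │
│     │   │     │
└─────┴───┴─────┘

Following directions step by step:
Start: (0, 0)
  right: (0, 0) → (0, 1)
  down: (0, 1) → (1, 1)
  left: (1, 1) → (1, 0)
  down: (1, 0) → (2, 0)
  right: (2, 0) → (2, 1)
  down: (2, 1) → (3, 1)
Final position: (3, 1)

Path taken:

┌───┬─────┬─────┐
│A ↓│     │     │
├─╴ │ ╷ ┌─┘ ╷ ╷ │
│↓ ↲│ │ │   │ │ │
│ ╶─┤ │ │ ┌─┤ └─┤
│↳ ↓│ │ │ │ │   │
├─╴ │ │ ╵ │ ├─╴ │
│  B│ │   │ │   │
│ ╶─┘ ├───┤ └───┤
│     │   │     │
│ ╶─┬─┘ ╷ │ ╷ ╷ │
│   │   │ │ │ │ │
├─╴ ├─╴ │ └─┘ │ │
│   │   │     │ │
│ ╶─┤ ┌─┼─────┤ │
│   │ │ │     │ │
├─╴ ╵ │ ╵ ╷ ╶─┘ │
│     │   │     │
└─────┴───┴─────┘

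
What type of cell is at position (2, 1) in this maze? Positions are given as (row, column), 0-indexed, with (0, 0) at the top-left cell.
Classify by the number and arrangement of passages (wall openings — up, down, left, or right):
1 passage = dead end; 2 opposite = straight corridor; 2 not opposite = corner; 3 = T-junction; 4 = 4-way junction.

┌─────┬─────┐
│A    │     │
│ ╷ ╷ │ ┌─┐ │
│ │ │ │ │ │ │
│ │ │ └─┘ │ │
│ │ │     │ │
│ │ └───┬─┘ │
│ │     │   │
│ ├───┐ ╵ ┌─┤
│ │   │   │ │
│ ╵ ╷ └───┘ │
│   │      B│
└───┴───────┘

Checking cell at (2, 1):
Number of passages: 2
Cell type: straight corridor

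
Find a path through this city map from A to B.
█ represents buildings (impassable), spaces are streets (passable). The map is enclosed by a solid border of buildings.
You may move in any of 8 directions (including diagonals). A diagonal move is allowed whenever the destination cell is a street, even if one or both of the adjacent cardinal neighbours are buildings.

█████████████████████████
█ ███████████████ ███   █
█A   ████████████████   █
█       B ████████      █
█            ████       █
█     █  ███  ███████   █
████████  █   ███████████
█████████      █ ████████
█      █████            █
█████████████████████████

Finding the shortest path from A to B:
Movement: 8-directional
Path length: 7 steps
Directions: right → right → right → down-right → right → right → right

Solution:

█████████████████████████
█ ███████████████ ███   █
█A→→↘████████████████   █
█    →→→B ████████      █
█            ████       █
█     █  ███  ███████   █
████████  █   ███████████
█████████      █ ████████
█      █████            █
█████████████████████████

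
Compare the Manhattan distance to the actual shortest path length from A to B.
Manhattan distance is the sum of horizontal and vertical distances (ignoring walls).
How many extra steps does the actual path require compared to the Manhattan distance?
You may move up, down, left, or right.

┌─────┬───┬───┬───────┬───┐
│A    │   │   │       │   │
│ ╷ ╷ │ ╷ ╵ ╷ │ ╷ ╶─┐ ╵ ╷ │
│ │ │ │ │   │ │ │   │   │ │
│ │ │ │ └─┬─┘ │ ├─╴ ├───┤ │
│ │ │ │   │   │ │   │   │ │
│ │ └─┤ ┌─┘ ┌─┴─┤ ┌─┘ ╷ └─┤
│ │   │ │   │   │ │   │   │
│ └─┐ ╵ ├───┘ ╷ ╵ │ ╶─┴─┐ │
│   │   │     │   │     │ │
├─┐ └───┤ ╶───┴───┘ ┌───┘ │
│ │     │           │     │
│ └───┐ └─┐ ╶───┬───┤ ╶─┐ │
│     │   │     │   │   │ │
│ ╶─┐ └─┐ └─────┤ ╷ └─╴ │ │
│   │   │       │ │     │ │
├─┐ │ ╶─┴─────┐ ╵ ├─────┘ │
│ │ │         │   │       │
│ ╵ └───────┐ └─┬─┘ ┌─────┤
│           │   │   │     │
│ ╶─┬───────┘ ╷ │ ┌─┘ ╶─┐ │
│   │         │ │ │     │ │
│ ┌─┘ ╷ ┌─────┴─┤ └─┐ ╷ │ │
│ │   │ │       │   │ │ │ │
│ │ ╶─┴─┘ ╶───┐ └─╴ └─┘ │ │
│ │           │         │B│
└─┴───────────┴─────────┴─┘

Manhattan distance: |12 - 0| + |12 - 0| = 24
Actual path length: 50
Extra steps: 50 - 24 = 26

Solution:

┌─────┬───┬───┬───────┬───┐
│A    │   │   │       │   │
│ ╷ ╷ │ ╷ ╵ ╷ │ ╷ ╶─┐ ╵ ╷ │
│↓│ │ │ │   │ │ │   │   │ │
│ │ │ │ └─┬─┘ │ ├─╴ ├───┤ │
│↓│ │ │   │   │ │   │   │ │
│ │ └─┤ ┌─┘ ┌─┴─┤ ┌─┘ ╷ └─┤
│↓│   │ │   │   │ │   │   │
│ └─┐ ╵ ├───┘ ╷ ╵ │ ╶─┴─┐ │
│↳ ↓│   │     │   │     │ │
├─┐ └───┤ ╶───┴───┘ ┌───┘ │
│ │↳ → ↓│           │↱ → ↓│
│ └───┐ └─┐ ╶───┬───┤ ╶─┐ │
│     │↳ ↓│     │↱ ↓│↑ ↰│↓│
│ ╶─┐ └─┐ └─────┤ ╷ └─╴ │ │
│   │   │↳ → → ↓│↑│↳ → ↑│↓│
├─┐ │ ╶─┴─────┐ ╵ ├─────┘ │
│ │ │         │↳ ↑│↓ ← ← ↲│
│ ╵ └───────┐ └─┬─┘ ┌─────┤
│           │   │↓ ↲│↱ → ↓│
│ ╶─┬───────┘ ╷ │ ┌─┘ ╶─┐ │
│   │         │ │↓│  ↑ ↰│↓│
│ ┌─┘ ╷ ┌─────┴─┤ └─┐ ╷ │ │
│ │   │ │       │↳ ↓│ │↑│↓│
│ │ ╶─┴─┘ ╶───┐ └─╴ └─┘ │ │
│ │           │    ↳ → ↑│B│
└─┴───────────┴─────────┴─┘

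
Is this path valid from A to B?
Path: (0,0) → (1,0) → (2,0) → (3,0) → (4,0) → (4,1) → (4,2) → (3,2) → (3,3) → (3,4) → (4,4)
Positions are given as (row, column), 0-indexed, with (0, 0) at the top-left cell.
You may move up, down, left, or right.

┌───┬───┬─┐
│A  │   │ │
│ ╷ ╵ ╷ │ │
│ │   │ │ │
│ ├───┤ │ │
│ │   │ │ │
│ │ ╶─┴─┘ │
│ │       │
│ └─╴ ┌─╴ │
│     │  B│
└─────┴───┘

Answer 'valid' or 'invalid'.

Checking path validity:
Result: All consecutive moves are passable.

valid

Correct solution:

┌───┬───┬─┐
│A  │   │ │
│ ╷ ╵ ╷ │ │
│↓│   │ │ │
│ ├───┤ │ │
│↓│   │ │ │
│ │ ╶─┴─┘ │
│↓│  ↱ → ↓│
│ └─╴ ┌─╴ │
│↳ → ↑│  B│
└─────┴───┘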